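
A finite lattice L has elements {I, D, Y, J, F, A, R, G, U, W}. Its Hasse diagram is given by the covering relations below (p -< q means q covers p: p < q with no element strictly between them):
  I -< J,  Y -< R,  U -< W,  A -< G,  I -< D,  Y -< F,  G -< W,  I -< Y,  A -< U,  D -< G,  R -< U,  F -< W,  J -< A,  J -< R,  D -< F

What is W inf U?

U

Common lower bounds of {W, U}: A, I, J, R, U, Y.
The greatest among these is U.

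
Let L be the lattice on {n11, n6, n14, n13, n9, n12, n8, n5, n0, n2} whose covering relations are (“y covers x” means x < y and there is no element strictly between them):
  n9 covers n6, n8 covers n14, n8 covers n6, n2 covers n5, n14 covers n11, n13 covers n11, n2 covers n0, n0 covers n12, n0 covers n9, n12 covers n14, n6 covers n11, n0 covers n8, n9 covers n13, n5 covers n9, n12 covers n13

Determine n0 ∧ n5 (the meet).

Common lower bounds of {n0, n5}: n11, n13, n6, n9.
The greatest among these is n9.

n9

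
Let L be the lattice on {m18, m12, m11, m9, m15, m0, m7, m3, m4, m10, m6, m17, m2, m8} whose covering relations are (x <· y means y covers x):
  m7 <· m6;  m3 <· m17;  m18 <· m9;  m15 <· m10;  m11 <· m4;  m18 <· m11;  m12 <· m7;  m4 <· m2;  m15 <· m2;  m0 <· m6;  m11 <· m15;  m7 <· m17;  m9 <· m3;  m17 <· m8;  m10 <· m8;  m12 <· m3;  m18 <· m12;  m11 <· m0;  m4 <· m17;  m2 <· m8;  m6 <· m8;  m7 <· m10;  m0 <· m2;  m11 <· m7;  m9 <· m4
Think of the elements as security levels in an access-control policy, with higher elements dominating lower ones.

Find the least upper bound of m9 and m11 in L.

Common upper bounds of {m9, m11}: m17, m2, m4, m8.
The least among these is m4.

m4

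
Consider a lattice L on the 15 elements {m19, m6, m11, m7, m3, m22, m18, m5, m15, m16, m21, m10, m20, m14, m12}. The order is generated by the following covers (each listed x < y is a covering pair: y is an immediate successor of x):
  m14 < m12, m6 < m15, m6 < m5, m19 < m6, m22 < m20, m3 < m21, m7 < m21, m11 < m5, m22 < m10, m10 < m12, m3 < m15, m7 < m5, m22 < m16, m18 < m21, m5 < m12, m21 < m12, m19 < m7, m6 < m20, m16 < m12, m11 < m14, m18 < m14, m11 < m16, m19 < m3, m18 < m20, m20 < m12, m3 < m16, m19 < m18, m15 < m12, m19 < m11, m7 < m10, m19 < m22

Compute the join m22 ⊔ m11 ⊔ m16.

Common upper bounds of {m22, m11, m16}: m12, m16.
The least among these is m16.

m16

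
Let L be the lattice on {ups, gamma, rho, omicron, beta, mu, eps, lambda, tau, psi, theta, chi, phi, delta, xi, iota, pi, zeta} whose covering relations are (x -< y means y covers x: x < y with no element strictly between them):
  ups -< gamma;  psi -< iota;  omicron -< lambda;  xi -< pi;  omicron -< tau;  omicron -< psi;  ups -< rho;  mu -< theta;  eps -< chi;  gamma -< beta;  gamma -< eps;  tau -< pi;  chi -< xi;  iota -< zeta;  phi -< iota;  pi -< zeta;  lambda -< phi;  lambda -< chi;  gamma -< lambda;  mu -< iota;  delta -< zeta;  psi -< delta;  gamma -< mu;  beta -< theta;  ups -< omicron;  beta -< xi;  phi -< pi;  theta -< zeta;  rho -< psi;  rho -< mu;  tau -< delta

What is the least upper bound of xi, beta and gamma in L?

xi

Common upper bounds of {xi, beta, gamma}: pi, xi, zeta.
The least among these is xi.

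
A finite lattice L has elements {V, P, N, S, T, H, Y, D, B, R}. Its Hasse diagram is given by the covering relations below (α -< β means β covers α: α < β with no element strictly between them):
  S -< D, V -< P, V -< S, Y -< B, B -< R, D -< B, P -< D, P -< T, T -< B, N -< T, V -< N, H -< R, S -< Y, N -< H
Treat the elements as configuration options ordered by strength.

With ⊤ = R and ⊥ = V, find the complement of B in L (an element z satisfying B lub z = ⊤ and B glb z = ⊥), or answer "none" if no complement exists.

none

For every candidate z, either B ∨ z ≠ R or B ∧ z ≠ V; no complement exists.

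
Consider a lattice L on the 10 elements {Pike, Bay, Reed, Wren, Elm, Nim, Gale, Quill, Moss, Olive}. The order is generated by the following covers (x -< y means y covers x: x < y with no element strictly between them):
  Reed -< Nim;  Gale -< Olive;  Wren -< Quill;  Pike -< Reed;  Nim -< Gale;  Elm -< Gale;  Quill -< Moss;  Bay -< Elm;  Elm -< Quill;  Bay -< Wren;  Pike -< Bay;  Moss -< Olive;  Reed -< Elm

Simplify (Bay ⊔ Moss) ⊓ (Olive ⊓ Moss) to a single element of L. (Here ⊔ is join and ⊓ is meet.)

Moss

Bay ∨ Moss = Moss
Olive ∧ Moss = Moss
Moss ∧ Moss = Moss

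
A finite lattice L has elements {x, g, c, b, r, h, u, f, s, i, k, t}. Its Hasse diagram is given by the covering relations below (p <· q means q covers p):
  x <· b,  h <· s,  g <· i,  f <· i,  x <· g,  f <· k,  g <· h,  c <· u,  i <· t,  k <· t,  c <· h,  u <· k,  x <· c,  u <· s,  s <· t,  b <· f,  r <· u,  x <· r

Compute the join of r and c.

Common upper bounds of {r, c}: k, s, t, u.
The least among these is u.

u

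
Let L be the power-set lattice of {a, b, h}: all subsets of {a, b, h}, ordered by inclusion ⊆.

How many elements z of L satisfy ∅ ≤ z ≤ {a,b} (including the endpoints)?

The interval [∅, {a,b}] = {{a,b}, {a}, {b}, ∅}, which has 4 elements.

4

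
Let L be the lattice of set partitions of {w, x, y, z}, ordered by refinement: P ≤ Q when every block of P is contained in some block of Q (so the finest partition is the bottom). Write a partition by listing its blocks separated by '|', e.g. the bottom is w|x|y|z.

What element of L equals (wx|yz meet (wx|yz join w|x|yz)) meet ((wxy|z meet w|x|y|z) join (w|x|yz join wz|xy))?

wx|yz

wx|yz ∨ w|x|yz = wx|yz
wx|yz ∧ wx|yz = wx|yz
wxy|z ∧ w|x|y|z = w|x|y|z
w|x|yz ∨ wz|xy = wxyz
w|x|y|z ∨ wxyz = wxyz
wx|yz ∧ wxyz = wx|yz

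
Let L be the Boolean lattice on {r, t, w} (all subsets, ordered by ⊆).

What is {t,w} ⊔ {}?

{t,w}

Under ⊆, join is union: {t,w} ∪ {} = {t,w}.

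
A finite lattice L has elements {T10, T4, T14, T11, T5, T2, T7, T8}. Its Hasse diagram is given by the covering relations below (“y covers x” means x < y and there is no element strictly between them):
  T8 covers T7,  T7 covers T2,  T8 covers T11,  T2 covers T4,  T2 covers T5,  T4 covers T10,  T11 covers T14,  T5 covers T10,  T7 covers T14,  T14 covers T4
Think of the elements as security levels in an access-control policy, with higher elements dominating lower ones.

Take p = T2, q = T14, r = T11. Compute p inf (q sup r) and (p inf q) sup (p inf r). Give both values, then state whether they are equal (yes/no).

q sup r = T11, so p inf (q sup r) = T2 inf T11 = T4.
p inf q = T4 and p inf r = T4, so (p inf q) sup (p inf r) = T4 sup T4 = T4.
Equal: yes.

T4; T4; yes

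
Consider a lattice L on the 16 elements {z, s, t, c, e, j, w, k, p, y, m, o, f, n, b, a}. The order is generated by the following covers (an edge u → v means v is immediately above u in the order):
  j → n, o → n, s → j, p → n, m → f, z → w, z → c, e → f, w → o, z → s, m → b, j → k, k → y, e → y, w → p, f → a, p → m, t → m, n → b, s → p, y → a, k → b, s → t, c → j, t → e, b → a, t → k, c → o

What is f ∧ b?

Common lower bounds of {f, b}: m, p, s, t, w, z.
The greatest among these is m.

m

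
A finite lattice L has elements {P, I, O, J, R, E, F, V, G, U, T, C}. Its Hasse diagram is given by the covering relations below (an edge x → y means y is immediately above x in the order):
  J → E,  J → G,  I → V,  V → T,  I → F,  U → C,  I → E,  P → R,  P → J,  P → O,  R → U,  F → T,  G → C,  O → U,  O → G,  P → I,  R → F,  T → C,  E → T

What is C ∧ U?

U

Common lower bounds of {C, U}: O, P, R, U.
The greatest among these is U.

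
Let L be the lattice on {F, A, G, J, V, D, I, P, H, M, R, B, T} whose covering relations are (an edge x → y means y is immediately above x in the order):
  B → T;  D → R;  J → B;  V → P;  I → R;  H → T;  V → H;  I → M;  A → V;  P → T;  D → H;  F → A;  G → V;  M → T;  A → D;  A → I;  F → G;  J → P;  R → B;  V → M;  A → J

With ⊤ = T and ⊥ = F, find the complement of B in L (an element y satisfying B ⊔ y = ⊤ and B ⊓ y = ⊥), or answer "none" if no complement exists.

G

Need y with B ∨ y = T and B ∧ y = F.
Checking each element gives: G.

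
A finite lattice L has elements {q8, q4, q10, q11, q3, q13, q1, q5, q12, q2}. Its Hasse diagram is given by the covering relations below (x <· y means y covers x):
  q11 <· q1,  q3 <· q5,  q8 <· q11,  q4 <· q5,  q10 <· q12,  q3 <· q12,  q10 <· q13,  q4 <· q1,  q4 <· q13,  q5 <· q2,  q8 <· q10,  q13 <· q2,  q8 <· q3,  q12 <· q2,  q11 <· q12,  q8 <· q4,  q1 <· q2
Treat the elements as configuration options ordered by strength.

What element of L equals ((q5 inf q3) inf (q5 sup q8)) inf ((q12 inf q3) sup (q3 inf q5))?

q3

q5 ∧ q3 = q3
q5 ∨ q8 = q5
q3 ∧ q5 = q3
q12 ∧ q3 = q3
q3 ∧ q5 = q3
q3 ∨ q3 = q3
q3 ∧ q3 = q3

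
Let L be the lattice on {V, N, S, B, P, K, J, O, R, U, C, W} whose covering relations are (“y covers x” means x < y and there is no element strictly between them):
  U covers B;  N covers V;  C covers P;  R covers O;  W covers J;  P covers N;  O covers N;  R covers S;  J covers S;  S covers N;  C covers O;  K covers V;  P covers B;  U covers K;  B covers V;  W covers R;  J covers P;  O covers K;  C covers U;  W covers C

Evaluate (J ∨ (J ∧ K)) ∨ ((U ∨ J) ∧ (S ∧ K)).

J ∧ K = V
J ∨ V = J
U ∨ J = W
S ∧ K = V
W ∧ V = V
J ∨ V = J

J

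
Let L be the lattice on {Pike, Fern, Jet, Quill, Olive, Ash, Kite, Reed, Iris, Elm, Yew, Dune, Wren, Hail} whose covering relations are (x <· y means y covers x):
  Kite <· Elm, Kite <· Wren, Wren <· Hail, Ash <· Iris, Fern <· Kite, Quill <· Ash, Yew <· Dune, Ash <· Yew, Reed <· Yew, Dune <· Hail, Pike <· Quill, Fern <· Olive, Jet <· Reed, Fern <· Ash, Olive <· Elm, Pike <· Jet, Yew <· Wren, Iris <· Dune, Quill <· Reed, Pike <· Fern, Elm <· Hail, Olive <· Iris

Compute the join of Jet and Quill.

Common upper bounds of {Jet, Quill}: Dune, Hail, Reed, Wren, Yew.
The least among these is Reed.

Reed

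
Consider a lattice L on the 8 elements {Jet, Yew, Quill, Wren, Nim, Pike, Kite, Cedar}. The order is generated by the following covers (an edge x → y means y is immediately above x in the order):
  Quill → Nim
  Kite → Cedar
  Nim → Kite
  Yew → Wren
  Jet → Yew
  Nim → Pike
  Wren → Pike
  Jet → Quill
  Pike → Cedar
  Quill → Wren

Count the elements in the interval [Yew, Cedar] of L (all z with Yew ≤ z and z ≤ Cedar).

4

The interval [Yew, Cedar] = {Cedar, Pike, Wren, Yew}, which has 4 elements.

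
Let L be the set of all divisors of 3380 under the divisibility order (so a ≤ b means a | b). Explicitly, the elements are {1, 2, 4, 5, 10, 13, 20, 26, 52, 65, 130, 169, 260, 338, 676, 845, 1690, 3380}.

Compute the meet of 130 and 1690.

Common lower bounds of {130, 1690}: 1, 10, 13, 130, 2, 26, 5, 65.
The greatest among these is 130.

130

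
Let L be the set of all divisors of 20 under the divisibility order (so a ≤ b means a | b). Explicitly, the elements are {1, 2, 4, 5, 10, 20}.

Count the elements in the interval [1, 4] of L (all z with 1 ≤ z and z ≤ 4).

The interval [1, 4] = {1, 2, 4}, which has 3 elements.

3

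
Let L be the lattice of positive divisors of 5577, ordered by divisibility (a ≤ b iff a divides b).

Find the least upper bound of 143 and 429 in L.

429

In the divisibility order, the join is the least common multiple: lcm(143, 429) = 429.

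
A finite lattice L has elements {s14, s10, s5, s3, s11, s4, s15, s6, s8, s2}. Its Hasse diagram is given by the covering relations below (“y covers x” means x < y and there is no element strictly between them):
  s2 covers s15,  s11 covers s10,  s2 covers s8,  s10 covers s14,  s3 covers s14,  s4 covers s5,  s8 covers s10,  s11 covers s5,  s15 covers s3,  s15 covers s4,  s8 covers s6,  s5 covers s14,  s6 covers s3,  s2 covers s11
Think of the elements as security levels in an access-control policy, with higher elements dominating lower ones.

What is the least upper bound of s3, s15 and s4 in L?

Common upper bounds of {s3, s15, s4}: s15, s2.
The least among these is s15.

s15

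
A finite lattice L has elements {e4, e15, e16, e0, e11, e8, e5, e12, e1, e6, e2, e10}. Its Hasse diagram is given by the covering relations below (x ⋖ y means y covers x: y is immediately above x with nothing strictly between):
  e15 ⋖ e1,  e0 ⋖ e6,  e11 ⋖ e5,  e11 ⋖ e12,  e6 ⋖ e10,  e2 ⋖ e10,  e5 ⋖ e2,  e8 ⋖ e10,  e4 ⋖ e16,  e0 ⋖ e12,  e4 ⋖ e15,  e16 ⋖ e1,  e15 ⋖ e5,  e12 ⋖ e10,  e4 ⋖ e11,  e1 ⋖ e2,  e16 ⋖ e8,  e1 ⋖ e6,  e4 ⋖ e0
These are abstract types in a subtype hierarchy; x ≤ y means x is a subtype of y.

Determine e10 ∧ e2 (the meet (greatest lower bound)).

e2

Common lower bounds of {e10, e2}: e1, e11, e15, e16, e2, e4, e5.
The greatest among these is e2.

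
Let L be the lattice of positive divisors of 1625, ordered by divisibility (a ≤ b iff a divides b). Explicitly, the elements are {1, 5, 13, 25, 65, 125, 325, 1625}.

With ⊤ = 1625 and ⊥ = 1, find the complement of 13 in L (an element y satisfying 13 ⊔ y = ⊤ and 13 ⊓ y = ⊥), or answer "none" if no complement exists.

Need y with 13 ∨ y = 1625 and 13 ∧ y = 1.
Checking each element gives: 125.

125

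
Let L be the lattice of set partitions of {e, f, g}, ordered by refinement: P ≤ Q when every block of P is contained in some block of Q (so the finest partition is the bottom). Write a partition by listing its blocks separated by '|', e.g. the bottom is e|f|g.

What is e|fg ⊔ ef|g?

efg

The join of e|fg and ef|g merges any blocks that overlap across the partitions, giving efg.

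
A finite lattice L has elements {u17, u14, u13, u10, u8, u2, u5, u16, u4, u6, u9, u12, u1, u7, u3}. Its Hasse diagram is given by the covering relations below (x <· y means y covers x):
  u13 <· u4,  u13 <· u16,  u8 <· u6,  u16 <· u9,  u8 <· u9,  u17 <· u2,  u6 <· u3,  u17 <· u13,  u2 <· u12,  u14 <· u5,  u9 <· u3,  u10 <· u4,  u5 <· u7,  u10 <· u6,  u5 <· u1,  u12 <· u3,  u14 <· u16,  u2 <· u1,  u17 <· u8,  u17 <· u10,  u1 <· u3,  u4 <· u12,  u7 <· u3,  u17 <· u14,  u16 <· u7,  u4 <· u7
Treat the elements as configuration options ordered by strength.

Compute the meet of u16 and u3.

Common lower bounds of {u16, u3}: u13, u14, u16, u17.
The greatest among these is u16.

u16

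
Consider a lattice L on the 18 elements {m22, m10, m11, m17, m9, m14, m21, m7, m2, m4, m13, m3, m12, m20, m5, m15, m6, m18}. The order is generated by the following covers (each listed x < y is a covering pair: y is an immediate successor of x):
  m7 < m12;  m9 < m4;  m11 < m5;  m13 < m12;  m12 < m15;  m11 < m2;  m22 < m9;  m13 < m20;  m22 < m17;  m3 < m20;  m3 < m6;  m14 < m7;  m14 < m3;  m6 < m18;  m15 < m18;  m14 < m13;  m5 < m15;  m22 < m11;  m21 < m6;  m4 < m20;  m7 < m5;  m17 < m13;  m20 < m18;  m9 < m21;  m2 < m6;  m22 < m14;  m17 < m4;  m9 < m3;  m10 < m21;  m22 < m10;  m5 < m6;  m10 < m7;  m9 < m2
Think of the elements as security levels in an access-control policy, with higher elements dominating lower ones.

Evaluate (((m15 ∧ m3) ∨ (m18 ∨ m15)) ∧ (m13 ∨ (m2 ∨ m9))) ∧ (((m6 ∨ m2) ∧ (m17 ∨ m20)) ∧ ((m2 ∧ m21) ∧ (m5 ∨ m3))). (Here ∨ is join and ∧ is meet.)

m15 ∧ m3 = m14
m18 ∨ m15 = m18
m14 ∨ m18 = m18
m2 ∨ m9 = m2
m13 ∨ m2 = m18
m18 ∧ m18 = m18
m6 ∨ m2 = m6
m17 ∨ m20 = m20
m6 ∧ m20 = m3
m2 ∧ m21 = m9
m5 ∨ m3 = m6
m9 ∧ m6 = m9
m3 ∧ m9 = m9
m18 ∧ m9 = m9

m9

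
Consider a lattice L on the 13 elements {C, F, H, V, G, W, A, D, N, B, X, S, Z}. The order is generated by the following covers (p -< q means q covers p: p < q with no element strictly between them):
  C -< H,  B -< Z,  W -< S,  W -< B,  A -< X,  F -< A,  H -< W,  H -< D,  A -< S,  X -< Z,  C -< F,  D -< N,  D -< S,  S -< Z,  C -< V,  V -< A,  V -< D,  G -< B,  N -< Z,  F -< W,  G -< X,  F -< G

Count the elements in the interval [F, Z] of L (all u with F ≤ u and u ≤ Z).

The interval [F, Z] = {A, B, F, G, S, W, X, Z}, which has 8 elements.

8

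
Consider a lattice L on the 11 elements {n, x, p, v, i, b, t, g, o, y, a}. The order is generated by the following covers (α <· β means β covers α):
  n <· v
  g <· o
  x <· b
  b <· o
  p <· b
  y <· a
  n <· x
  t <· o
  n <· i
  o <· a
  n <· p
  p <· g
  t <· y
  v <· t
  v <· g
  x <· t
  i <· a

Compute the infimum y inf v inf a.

v

Common lower bounds of {y, v, a}: n, v.
The greatest among these is v.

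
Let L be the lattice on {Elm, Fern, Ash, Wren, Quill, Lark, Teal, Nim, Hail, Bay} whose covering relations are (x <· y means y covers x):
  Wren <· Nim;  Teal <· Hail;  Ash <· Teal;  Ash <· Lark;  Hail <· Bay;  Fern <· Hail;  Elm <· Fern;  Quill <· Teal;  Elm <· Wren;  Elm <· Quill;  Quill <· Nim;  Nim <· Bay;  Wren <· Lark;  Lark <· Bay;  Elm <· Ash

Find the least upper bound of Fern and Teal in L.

Common upper bounds of {Fern, Teal}: Bay, Hail.
The least among these is Hail.

Hail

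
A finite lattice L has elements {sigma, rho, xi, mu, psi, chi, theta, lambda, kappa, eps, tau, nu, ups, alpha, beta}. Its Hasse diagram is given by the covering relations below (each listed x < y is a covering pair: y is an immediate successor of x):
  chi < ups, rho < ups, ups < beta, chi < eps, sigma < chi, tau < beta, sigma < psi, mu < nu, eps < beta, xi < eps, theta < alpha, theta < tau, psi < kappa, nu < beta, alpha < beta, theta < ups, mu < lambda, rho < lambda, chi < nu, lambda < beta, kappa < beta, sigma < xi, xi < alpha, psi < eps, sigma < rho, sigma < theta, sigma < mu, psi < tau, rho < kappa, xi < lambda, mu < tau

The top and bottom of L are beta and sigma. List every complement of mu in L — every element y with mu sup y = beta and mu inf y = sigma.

alpha, eps, kappa, ups

Need y with mu ∨ y = beta and mu ∧ y = sigma.
Checking each element gives: alpha, eps, kappa, ups.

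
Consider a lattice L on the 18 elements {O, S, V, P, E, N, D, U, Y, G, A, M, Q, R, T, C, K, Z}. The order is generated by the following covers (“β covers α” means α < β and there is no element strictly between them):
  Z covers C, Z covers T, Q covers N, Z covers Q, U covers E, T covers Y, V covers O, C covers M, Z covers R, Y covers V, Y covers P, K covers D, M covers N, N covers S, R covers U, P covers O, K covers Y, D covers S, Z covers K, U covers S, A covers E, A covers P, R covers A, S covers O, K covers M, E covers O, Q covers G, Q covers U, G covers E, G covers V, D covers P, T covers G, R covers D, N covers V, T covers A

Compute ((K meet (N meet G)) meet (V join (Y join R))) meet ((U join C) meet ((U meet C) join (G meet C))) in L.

N ∧ G = V
K ∧ V = V
Y ∨ R = Z
V ∨ Z = Z
V ∧ Z = V
U ∨ C = Z
U ∧ C = S
G ∧ C = V
S ∨ V = N
Z ∧ N = N
V ∧ N = V

V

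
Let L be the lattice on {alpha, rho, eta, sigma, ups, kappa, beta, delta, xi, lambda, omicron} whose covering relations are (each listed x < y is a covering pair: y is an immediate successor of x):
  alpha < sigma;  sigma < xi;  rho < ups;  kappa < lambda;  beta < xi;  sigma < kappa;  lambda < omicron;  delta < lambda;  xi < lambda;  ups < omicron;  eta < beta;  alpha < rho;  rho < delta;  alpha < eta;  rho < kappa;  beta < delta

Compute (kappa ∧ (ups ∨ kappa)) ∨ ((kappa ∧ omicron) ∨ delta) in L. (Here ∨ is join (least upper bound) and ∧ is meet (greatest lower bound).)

ups ∨ kappa = omicron
kappa ∧ omicron = kappa
kappa ∧ omicron = kappa
kappa ∨ delta = lambda
kappa ∨ lambda = lambda

lambda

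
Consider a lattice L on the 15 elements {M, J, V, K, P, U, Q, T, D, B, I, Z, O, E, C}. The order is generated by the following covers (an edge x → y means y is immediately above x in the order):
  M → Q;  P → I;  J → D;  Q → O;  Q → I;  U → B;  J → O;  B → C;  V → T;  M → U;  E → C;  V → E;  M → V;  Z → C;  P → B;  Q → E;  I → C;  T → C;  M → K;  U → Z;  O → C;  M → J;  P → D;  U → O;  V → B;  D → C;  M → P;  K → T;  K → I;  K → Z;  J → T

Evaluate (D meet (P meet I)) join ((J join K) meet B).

B

P ∧ I = P
D ∧ P = P
J ∨ K = T
T ∧ B = V
P ∨ V = B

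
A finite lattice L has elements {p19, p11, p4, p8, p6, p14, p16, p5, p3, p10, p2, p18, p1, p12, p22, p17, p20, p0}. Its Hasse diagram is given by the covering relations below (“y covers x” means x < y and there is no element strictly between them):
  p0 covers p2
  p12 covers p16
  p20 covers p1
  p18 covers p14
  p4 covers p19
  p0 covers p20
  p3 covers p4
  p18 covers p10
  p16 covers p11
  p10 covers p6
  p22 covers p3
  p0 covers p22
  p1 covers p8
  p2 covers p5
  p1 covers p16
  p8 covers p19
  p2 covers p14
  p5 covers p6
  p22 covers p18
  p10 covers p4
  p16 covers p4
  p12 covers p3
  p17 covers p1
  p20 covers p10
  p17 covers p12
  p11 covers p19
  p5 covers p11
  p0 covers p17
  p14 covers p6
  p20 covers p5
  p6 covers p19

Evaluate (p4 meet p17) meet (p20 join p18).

p4

p4 ∧ p17 = p4
p20 ∨ p18 = p0
p4 ∧ p0 = p4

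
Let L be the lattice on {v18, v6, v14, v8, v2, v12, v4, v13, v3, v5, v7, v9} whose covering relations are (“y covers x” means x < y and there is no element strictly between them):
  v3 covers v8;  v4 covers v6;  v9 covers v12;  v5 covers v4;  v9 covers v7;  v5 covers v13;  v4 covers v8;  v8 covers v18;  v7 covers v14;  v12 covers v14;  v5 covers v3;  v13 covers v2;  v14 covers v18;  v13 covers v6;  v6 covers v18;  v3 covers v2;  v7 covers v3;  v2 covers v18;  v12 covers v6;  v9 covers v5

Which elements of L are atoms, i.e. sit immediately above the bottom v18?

The atoms are exactly the elements that cover v18: v14, v2, v6, v8.

v14, v2, v6, v8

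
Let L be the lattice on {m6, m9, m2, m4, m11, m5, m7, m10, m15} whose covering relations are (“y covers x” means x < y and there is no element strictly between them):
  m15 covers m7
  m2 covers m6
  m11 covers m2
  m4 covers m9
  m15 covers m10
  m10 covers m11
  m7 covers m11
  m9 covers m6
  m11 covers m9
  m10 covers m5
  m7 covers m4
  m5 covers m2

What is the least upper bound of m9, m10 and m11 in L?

Common upper bounds of {m9, m10, m11}: m10, m15.
The least among these is m10.

m10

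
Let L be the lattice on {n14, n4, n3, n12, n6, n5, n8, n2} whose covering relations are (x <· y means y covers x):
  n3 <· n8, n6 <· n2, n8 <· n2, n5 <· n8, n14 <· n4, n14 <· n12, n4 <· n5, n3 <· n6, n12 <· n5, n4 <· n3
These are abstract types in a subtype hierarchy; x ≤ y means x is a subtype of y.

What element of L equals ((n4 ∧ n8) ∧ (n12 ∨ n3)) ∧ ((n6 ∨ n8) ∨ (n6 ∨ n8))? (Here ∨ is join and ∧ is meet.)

n4

n4 ∧ n8 = n4
n12 ∨ n3 = n8
n4 ∧ n8 = n4
n6 ∨ n8 = n2
n6 ∨ n8 = n2
n2 ∨ n2 = n2
n4 ∧ n2 = n4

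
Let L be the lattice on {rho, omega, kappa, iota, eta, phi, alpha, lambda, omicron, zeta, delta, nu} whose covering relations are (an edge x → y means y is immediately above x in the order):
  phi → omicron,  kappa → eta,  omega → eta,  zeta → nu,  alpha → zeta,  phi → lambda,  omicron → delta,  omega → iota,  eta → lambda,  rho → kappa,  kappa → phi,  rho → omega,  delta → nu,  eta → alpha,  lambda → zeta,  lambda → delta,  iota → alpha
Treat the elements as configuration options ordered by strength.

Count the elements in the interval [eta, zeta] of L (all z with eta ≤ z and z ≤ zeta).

The interval [eta, zeta] = {alpha, eta, lambda, zeta}, which has 4 elements.

4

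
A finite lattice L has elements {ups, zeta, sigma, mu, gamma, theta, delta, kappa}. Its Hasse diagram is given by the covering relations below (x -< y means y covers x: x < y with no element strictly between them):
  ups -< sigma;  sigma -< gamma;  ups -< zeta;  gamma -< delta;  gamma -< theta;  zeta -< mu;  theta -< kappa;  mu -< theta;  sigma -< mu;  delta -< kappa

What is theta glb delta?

Common lower bounds of {theta, delta}: gamma, sigma, ups.
The greatest among these is gamma.

gamma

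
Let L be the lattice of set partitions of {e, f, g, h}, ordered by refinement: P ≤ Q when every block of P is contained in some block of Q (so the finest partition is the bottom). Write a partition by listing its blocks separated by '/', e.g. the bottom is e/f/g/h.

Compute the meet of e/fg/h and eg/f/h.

e/f/g/h

Common lower bounds of {e/fg/h, eg/f/h}: e/f/g/h.
The greatest among these is e/f/g/h.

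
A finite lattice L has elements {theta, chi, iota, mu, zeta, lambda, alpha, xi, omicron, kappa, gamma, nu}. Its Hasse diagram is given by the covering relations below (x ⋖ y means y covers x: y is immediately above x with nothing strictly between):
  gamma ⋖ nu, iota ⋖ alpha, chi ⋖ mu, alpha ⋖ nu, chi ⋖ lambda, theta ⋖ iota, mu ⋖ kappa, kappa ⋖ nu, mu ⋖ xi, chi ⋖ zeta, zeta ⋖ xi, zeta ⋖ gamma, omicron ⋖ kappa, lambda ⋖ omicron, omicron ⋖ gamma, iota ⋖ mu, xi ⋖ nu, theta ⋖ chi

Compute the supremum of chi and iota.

Common upper bounds of {chi, iota}: kappa, mu, nu, xi.
The least among these is mu.

mu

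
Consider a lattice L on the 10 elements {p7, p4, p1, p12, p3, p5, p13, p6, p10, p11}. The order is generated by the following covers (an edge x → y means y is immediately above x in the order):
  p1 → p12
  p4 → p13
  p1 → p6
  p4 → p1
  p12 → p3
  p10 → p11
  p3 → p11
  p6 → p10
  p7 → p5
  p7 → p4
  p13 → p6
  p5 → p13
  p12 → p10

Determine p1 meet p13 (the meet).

Common lower bounds of {p1, p13}: p4, p7.
The greatest among these is p4.

p4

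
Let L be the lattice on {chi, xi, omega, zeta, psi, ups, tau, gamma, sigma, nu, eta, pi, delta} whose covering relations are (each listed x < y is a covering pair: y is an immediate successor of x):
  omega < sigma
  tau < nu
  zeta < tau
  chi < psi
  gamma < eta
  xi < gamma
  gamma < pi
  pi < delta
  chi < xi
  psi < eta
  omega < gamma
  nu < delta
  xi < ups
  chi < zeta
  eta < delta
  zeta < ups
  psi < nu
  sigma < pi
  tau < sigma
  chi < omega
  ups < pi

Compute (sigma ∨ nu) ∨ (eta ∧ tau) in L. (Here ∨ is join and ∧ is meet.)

sigma ∨ nu = delta
eta ∧ tau = chi
delta ∨ chi = delta

delta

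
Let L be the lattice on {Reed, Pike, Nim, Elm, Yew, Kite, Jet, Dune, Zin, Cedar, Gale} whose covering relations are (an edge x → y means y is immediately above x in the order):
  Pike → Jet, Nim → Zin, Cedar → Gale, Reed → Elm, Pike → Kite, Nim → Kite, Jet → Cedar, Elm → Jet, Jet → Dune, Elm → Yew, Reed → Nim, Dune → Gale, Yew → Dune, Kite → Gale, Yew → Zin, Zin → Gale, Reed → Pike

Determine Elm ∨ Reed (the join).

Elm

Common upper bounds of {Elm, Reed}: Cedar, Dune, Elm, Gale, Jet, Yew, Zin.
The least among these is Elm.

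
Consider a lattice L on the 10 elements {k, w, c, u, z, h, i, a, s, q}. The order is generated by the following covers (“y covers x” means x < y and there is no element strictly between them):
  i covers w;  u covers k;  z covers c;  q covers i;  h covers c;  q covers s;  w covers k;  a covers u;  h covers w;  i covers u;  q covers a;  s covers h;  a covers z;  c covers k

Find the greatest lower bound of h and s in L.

Common lower bounds of {h, s}: c, h, k, w.
The greatest among these is h.

h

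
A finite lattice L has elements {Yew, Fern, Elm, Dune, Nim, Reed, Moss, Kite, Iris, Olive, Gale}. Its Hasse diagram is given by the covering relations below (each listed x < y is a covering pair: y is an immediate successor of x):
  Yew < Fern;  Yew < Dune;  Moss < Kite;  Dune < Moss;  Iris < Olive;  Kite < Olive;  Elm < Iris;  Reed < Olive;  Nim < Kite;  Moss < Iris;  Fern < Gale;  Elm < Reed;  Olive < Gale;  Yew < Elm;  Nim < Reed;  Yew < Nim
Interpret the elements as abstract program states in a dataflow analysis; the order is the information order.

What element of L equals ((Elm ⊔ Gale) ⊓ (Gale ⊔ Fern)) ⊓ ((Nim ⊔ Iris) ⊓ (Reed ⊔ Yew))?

Elm ∨ Gale = Gale
Gale ∨ Fern = Gale
Gale ∧ Gale = Gale
Nim ∨ Iris = Olive
Reed ∨ Yew = Reed
Olive ∧ Reed = Reed
Gale ∧ Reed = Reed

Reed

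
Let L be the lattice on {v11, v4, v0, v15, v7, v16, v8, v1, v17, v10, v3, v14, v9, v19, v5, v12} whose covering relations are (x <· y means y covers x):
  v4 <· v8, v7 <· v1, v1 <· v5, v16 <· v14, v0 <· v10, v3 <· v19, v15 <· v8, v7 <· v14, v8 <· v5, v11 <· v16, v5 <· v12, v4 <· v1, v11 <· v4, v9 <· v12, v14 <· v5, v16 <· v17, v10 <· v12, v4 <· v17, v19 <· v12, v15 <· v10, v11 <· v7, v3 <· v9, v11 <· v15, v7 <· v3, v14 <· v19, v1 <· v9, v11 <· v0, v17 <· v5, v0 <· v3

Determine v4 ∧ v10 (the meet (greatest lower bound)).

Common lower bounds of {v4, v10}: v11.
The greatest among these is v11.

v11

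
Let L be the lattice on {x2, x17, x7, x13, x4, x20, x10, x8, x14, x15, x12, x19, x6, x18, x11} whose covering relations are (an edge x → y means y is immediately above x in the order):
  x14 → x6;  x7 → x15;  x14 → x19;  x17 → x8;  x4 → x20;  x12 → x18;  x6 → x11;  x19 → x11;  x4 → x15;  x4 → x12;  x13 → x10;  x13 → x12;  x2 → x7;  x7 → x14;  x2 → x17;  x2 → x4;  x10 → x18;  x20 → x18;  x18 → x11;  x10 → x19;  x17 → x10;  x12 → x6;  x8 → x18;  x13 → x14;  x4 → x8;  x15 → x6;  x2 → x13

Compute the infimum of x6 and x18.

Common lower bounds of {x6, x18}: x12, x13, x2, x4.
The greatest among these is x12.

x12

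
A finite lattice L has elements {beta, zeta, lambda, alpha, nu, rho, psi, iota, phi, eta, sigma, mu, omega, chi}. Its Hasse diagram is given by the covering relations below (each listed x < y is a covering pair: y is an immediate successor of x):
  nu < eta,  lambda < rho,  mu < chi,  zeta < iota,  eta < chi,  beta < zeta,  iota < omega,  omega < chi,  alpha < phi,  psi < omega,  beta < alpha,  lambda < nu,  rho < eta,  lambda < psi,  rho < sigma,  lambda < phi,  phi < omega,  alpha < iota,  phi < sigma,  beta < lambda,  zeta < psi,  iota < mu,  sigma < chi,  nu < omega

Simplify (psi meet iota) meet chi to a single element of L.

psi ∧ iota = zeta
zeta ∧ chi = zeta

zeta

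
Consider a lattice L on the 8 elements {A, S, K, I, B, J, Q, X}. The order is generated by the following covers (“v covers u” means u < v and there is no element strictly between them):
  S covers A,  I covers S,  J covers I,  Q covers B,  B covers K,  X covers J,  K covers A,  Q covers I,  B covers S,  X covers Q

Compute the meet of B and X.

B

Common lower bounds of {B, X}: A, B, K, S.
The greatest among these is B.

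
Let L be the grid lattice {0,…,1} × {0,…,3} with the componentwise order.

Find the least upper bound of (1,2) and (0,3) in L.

In a product of chains, the join is componentwise max, giving (1,3).

(1,3)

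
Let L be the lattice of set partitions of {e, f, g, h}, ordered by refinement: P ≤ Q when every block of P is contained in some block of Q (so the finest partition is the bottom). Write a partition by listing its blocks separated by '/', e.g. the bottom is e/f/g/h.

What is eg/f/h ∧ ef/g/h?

Common lower bounds of {eg/f/h, ef/g/h}: e/f/g/h.
The greatest among these is e/f/g/h.

e/f/g/h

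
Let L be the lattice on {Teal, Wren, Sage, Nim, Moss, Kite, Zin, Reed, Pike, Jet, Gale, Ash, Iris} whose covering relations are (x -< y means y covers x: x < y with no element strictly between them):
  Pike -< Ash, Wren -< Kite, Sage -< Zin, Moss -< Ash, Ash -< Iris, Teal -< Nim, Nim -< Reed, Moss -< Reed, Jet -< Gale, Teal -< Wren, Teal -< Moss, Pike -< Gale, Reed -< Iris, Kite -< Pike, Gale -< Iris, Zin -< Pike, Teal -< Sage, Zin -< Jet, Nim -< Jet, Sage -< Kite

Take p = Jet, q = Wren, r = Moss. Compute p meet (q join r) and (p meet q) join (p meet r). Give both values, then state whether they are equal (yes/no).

q join r = Ash, so p meet (q join r) = Jet meet Ash = Zin.
p meet q = Teal and p meet r = Teal, so (p meet q) join (p meet r) = Teal join Teal = Teal.
Equal: no.

Zin; Teal; no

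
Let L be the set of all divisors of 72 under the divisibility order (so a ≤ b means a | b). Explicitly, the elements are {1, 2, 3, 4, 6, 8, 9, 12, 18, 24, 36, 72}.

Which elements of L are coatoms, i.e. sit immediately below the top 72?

The coatoms are exactly the elements covered by 72: 24, 36.

24, 36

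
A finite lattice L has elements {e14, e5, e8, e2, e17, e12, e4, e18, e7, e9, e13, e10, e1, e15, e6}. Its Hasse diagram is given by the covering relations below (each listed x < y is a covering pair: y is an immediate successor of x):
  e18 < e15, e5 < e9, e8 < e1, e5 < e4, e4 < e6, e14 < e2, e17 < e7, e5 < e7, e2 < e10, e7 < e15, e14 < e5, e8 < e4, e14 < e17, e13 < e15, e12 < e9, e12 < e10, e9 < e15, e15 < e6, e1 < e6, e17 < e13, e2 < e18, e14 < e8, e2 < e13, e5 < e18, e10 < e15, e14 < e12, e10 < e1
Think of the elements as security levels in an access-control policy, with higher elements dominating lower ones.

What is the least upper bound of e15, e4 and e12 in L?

e6

Common upper bounds of {e15, e4, e12}: e6.
The least among these is e6.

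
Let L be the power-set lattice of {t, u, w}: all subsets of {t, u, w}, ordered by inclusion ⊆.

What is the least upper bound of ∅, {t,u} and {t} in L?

{t,u}

Under ⊆, join is union: ∅ ∪ {t,u} ∪ {t} = {t,u}.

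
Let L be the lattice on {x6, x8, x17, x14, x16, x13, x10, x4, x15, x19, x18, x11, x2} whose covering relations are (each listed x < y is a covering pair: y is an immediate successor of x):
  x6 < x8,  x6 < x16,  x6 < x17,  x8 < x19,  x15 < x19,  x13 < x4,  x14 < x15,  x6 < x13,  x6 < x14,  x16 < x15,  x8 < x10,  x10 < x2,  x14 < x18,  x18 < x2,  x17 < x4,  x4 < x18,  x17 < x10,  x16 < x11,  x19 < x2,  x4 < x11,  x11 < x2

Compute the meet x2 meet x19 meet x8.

x8

Common lower bounds of {x2, x19, x8}: x6, x8.
The greatest among these is x8.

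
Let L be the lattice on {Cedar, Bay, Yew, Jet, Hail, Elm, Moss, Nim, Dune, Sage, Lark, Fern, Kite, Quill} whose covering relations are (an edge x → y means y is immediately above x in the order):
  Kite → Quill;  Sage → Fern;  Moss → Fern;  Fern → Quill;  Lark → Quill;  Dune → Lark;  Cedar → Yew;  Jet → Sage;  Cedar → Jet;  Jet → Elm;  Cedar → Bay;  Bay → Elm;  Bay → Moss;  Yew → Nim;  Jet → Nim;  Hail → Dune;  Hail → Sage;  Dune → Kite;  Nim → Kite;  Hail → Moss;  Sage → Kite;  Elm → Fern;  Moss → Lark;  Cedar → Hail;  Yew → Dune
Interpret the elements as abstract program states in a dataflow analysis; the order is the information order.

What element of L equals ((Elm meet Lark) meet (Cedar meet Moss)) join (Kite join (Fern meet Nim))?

Elm ∧ Lark = Bay
Cedar ∧ Moss = Cedar
Bay ∧ Cedar = Cedar
Fern ∧ Nim = Jet
Kite ∨ Jet = Kite
Cedar ∨ Kite = Kite

Kite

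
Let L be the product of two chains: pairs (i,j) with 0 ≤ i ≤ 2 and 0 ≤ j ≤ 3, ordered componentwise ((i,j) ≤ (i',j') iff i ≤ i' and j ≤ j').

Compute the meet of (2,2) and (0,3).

(0,2)

In a product of chains, the meet is componentwise min, giving (0,2).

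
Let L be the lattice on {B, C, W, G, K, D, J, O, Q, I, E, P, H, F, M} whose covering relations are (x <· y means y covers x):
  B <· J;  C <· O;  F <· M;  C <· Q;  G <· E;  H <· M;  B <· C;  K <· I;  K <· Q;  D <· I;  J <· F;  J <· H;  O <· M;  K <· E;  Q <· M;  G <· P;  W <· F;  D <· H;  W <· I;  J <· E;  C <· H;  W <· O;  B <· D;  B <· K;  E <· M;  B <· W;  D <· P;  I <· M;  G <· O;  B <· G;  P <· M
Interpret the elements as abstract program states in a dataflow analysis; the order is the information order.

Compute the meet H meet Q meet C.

C

Common lower bounds of {H, Q, C}: B, C.
The greatest among these is C.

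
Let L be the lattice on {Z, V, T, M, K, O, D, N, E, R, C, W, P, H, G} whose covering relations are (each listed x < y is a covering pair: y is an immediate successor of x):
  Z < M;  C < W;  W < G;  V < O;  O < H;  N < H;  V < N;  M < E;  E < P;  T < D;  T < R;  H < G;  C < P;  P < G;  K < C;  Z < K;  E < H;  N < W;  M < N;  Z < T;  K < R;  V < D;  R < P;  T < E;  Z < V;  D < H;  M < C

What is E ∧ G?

Common lower bounds of {E, G}: E, M, T, Z.
The greatest among these is E.

E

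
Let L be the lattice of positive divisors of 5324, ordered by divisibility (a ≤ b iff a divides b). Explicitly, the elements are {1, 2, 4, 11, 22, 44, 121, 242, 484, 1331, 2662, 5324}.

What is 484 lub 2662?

Common upper bounds of {484, 2662}: 5324.
The least among these is 5324.

5324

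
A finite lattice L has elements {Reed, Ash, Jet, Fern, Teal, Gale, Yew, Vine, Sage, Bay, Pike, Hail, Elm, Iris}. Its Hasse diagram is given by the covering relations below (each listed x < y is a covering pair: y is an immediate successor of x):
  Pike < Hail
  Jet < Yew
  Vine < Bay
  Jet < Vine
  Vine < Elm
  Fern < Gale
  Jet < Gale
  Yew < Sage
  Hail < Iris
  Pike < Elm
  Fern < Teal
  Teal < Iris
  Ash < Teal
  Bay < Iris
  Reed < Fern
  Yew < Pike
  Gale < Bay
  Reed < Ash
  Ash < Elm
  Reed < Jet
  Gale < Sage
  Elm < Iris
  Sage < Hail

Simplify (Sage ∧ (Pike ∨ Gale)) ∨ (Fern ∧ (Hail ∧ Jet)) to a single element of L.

Pike ∨ Gale = Hail
Sage ∧ Hail = Sage
Hail ∧ Jet = Jet
Fern ∧ Jet = Reed
Sage ∨ Reed = Sage

Sage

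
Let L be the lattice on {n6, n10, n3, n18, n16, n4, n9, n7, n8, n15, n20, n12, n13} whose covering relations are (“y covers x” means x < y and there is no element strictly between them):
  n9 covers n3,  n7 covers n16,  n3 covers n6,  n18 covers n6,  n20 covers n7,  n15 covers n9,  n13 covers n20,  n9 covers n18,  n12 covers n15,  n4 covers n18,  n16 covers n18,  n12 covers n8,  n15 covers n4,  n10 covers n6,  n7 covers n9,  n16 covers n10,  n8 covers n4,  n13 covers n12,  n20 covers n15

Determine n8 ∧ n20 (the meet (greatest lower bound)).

n4

Common lower bounds of {n8, n20}: n18, n4, n6.
The greatest among these is n4.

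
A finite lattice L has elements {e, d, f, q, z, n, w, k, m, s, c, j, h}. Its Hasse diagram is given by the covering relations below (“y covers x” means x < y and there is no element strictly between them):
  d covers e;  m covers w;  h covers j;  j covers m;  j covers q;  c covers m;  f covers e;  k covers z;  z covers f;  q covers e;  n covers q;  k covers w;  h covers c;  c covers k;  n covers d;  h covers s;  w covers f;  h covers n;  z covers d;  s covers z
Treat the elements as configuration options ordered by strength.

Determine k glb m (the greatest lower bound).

w

Common lower bounds of {k, m}: e, f, w.
The greatest among these is w.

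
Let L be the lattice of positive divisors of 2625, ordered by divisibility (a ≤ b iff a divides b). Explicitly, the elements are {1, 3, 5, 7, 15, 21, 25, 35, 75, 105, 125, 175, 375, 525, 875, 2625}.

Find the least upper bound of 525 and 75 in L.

In the divisibility order, the join is the least common multiple: lcm(525, 75) = 525.

525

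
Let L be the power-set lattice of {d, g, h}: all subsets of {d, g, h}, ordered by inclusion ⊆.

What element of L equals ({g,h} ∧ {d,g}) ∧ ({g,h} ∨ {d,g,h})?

{g,h} ∧ {d,g} = {g}
{g,h} ∨ {d,g,h} = {d,g,h}
{g} ∧ {d,g,h} = {g}

{g}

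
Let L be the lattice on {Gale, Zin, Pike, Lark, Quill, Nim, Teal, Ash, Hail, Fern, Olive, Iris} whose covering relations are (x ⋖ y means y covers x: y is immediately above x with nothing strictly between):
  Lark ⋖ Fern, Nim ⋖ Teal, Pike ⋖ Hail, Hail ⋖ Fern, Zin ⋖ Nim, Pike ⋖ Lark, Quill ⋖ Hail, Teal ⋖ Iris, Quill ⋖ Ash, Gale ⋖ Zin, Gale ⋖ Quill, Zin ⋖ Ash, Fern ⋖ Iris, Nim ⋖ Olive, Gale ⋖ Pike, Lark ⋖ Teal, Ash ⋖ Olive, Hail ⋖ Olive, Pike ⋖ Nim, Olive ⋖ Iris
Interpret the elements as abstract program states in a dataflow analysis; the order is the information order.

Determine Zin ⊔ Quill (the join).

Ash

Common upper bounds of {Zin, Quill}: Ash, Iris, Olive.
The least among these is Ash.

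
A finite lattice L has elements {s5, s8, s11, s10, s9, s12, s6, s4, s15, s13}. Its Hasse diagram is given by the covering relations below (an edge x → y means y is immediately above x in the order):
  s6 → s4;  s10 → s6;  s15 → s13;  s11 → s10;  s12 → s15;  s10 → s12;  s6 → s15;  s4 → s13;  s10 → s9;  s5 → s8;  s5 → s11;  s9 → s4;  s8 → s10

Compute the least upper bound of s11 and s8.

Common upper bounds of {s11, s8}: s10, s12, s13, s15, s4, s6, s9.
The least among these is s10.

s10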